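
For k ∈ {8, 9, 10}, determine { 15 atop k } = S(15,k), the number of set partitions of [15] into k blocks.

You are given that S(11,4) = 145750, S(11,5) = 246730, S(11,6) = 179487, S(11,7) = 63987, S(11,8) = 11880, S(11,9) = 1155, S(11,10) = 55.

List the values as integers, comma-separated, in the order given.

[12] T[12,5]:5*246730+145750=1379400 · T[12,6]:6*179487+246730=1323652 · T[12,7]:7*63987+179487=627396 · T[12,8]:8*11880+63987=159027 · T[12,9]:9*1155+11880=22275 · T[12,10]:10*55+1155=1705
[13] T[13,6]:6*1323652+1379400=9321312 · T[13,7]:7*627396+1323652=5715424 · T[13,8]:8*159027+627396=1899612 · T[13,9]:9*22275+159027=359502 · T[13,10]:10*1705+22275=39325
[14] T[14,7]:7*5715424+9321312=49329280 · T[14,8]:8*1899612+5715424=20912320 · T[14,9]:9*359502+1899612=5135130 · T[14,10]:10*39325+359502=752752
[15] T[15,8]:8*20912320+49329280=216627840 · T[15,9]:9*5135130+20912320=67128490 · T[15,10]:10*752752+5135130=12662650
Read S(15,8) = 216627840, S(15,9) = 67128490, S(15,10) = 12662650.

216627840, 67128490, 12662650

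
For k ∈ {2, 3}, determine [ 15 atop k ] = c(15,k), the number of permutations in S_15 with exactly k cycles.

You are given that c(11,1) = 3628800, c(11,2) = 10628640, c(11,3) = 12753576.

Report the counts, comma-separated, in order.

i=12: T(12,1)=0+11·3628800=39916800 | T(12,2)=3628800+11·10628640=120543840 | T(12,3)=10628640+11·12753576=150917976
i=13: T(13,1)=0+12·39916800=479001600 | T(13,2)=39916800+12·120543840=1486442880 | T(13,3)=120543840+12·150917976=1931559552
i=14: T(14,1)=0+13·479001600=6227020800 | T(14,2)=479001600+13·1486442880=19802759040 | T(14,3)=1486442880+13·1931559552=26596717056
i=15: T(15,2)=6227020800+14·19802759040=283465647360 | T(15,3)=19802759040+14·26596717056=392156797824
Read c(15,2) = 283465647360, c(15,3) = 392156797824.

283465647360, 392156797824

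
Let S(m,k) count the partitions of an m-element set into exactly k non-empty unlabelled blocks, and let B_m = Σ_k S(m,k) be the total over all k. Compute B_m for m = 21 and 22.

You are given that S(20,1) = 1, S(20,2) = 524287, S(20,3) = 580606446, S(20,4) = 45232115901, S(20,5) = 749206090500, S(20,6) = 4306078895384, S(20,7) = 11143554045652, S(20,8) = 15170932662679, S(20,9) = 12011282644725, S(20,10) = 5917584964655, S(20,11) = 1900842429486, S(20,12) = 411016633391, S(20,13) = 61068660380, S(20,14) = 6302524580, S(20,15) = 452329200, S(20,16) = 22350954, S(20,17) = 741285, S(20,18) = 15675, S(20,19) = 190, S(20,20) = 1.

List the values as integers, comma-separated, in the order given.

[21] T[21,1]:1*1+0=1 · T[21,2]:2*524287+1=1048575 · T[21,3]:3*580606446+524287=1742343625 · T[21,4]:4*45232115901+580606446=181509070050 · T[21,5]:5*749206090500+45232115901=3791262568401 · T[21,6]:6*4306078895384+749206090500=26585679462804 · T[21,7]:7*11143554045652+4306078895384=82310957214948 · T[21,8]:8*15170932662679+11143554045652=132511015347084 · T[21,9]:9*12011282644725+15170932662679=123272476465204 · T[21,10]:10*5917584964655+12011282644725=71187132291275 · T[21,11]:11*1900842429486+5917584964655=26826851689001 · T[21,12]:12*411016633391+1900842429486=6833042030178 · T[21,13]:13*61068660380+411016633391=1204909218331 · T[21,14]:14*6302524580+61068660380=149304004500 · T[21,15]:15*452329200+6302524580=13087462580 · T[21,16]:16*22350954+452329200=809944464 · T[21,17]:17*741285+22350954=34952799 · T[21,18]:18*15675+741285=1023435 · T[21,19]:19*190+15675=19285 · T[21,20]:20*1+190=210 · T[21,21]:21*0+1=1
[22] T[22,1]:1*1+0=1 · T[22,2]:2*1048575+1=2097151 · T[22,3]:3*1742343625+1048575=5228079450 · T[22,4]:4*181509070050+1742343625=727778623825 · T[22,5]:5*3791262568401+181509070050=19137821912055 · T[22,6]:6*26585679462804+3791262568401=163305339345225 · T[22,7]:7*82310957214948+26585679462804=602762379967440 · T[22,8]:8*132511015347084+82310957214948=1142399079991620 · T[22,9]:9*123272476465204+132511015347084=1241963303533920 · T[22,10]:10*71187132291275+123272476465204=835143799377954 · T[22,11]:11*26826851689001+71187132291275=366282500870286 · T[22,12]:12*6833042030178+26826851689001=108823356051137 · T[22,13]:13*1204909218331+6833042030178=22496861868481 · T[22,14]:14*149304004500+1204909218331=3295165281331 · T[22,15]:15*13087462580+149304004500=345615943200 · T[22,16]:16*809944464+13087462580=26046574004 · T[22,17]:17*34952799+809944464=1404142047 · T[22,18]:18*1023435+34952799=53374629 · T[22,19]:19*19285+1023435=1389850 · T[22,20]:20*210+19285=23485 · T[22,21]:21*1+210=231 · T[22,22]:22*0+1=1
B_21 = ΣS(21,k) = 1+1048575+1742343625+181509070050+3791262568401+26585679462804+82310957214948+132511015347084+123272476465204+71187132291275+26826851689001+6833042030178+1204909218331+149304004500+13087462580+809944464+34952799+1023435+19285+210+1 = 474869816156751
B_22 = ΣS(22,k) = 1+2097151+5228079450+727778623825+19137821912055+163305339345225+602762379967440+1142399079991620+1241963303533920+835143799377954+366282500870286+108823356051137+22496861868481+3295165281331+345615943200+26046574004+1404142047+53374629+1389850+23485+231+1 = 4506715738447323

474869816156751, 4506715738447323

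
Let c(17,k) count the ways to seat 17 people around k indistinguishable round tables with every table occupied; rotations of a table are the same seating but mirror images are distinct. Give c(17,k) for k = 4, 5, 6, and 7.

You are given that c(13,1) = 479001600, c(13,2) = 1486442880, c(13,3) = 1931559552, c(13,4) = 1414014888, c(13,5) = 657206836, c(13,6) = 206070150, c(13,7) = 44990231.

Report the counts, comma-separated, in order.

r14: T_14,1=13×479001600+0=6227020800; T_14,2=13×1486442880+479001600=19802759040; T_14,3=13×1931559552+1486442880=26596717056; T_14,4=13×1414014888+1931559552=20313753096; T_14,5=13×657206836+1414014888=9957703756; T_14,6=13×206070150+657206836=3336118786; T_14,7=13×44990231+206070150=790943153
r15: T_15,2=14×19802759040+6227020800=283465647360; T_15,3=14×26596717056+19802759040=392156797824; T_15,4=14×20313753096+26596717056=310989260400; T_15,5=14×9957703756+20313753096=159721605680; T_15,6=14×3336118786+9957703756=56663366760; T_15,7=14×790943153+3336118786=14409322928
r16: T_16,3=15×392156797824+283465647360=6165817614720; T_16,4=15×310989260400+392156797824=5056995703824; T_16,5=15×159721605680+310989260400=2706813345600; T_16,6=15×56663366760+159721605680=1009672107080; T_16,7=15×14409322928+56663366760=272803210680
r17: T_17,4=16×5056995703824+6165817614720=87077748875904; T_17,5=16×2706813345600+5056995703824=48366009233424; T_17,6=16×1009672107080+2706813345600=18861567058880; T_17,7=16×272803210680+1009672107080=5374523477960
Read c(17,4) = 87077748875904, c(17,5) = 48366009233424, c(17,6) = 18861567058880, c(17,7) = 5374523477960.

87077748875904, 48366009233424, 18861567058880, 5374523477960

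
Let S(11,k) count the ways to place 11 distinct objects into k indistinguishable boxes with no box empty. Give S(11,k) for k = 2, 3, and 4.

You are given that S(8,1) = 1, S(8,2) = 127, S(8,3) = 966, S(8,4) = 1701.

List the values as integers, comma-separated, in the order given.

r9: T_9,1=1×1+0=1; T_9,2=2×127+1=255; T_9,3=3×966+127=3025; T_9,4=4×1701+966=7770
r10: T_10,1=1×1+0=1; T_10,2=2×255+1=511; T_10,3=3×3025+255=9330; T_10,4=4×7770+3025=34105
r11: T_11,2=2×511+1=1023; T_11,3=3×9330+511=28501; T_11,4=4×34105+9330=145750
Read S(11,2) = 1023, S(11,3) = 28501, S(11,4) = 145750.

1023, 28501, 145750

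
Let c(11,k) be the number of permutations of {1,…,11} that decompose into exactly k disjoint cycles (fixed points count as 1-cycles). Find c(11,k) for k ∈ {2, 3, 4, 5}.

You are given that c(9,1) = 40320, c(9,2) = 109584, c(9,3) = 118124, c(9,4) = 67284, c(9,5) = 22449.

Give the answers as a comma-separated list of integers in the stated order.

row 10: T[10][1]=9·40320+0=362880  T[10][2]=9·109584+40320=1026576  T[10][3]=9·118124+109584=1172700  T[10][4]=9·67284+118124=723680  T[10][5]=9·22449+67284=269325
row 11: T[11][2]=10·1026576+362880=10628640  T[11][3]=10·1172700+1026576=12753576  T[11][4]=10·723680+1172700=8409500  T[11][5]=10·269325+723680=3416930
Read c(11,2) = 10628640, c(11,3) = 12753576, c(11,4) = 8409500, c(11,5) = 3416930.

10628640, 12753576, 8409500, 3416930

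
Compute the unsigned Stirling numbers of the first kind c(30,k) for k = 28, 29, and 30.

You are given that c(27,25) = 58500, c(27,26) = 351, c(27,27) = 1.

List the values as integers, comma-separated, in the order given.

90335, 435, 1

[28] T[28,26]:27*351+58500=67977 · T[28,27]:27*1+351=378 · T[28,28]:27*0+1=1
[29] T[29,27]:28*378+67977=78561 · T[29,28]:28*1+378=406 · T[29,29]:28*0+1=1
[30] T[30,28]:29*406+78561=90335 · T[30,29]:29*1+406=435 · T[30,30]:29*0+1=1
Read c(30,28) = 90335, c(30,29) = 435, c(30,30) = 1.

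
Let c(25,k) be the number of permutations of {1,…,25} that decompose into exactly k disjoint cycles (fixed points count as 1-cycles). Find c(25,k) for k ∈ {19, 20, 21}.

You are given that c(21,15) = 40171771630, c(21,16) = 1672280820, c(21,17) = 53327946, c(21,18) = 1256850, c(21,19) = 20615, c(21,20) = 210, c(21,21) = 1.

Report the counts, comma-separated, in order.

414908513800, 11276842500, 238810495

r22: T_22,16=21×1672280820+40171771630=75289668850; T_22,17=21×53327946+1672280820=2792167686; T_22,18=21×1256850+53327946=79721796; T_22,19=21×20615+1256850=1689765; T_22,20=21×210+20615=25025; T_22,21=21×1+210=231
r23: T_23,17=22×2792167686+75289668850=136717357942; T_23,18=22×79721796+2792167686=4546047198; T_23,19=22×1689765+79721796=116896626; T_23,20=22×25025+1689765=2240315; T_23,21=22×231+25025=30107
r24: T_24,18=23×4546047198+136717357942=241276443496; T_24,19=23×116896626+4546047198=7234669596; T_24,20=23×2240315+116896626=168423871; T_24,21=23×30107+2240315=2932776
r25: T_25,19=24×7234669596+241276443496=414908513800; T_25,20=24×168423871+7234669596=11276842500; T_25,21=24×2932776+168423871=238810495
Read c(25,19) = 414908513800, c(25,20) = 11276842500, c(25,21) = 238810495.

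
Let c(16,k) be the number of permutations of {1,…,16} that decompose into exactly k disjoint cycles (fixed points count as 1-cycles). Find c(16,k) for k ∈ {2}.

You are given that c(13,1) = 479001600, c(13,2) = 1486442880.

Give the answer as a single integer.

row 14: T[14][1]=13·479001600+0=6227020800  T[14][2]=13·1486442880+479001600=19802759040
row 15: T[15][1]=14·6227020800+0=87178291200  T[15][2]=14·19802759040+6227020800=283465647360
row 16: T[16][2]=15·283465647360+87178291200=4339163001600
Read c(16,2) = 4339163001600.

4339163001600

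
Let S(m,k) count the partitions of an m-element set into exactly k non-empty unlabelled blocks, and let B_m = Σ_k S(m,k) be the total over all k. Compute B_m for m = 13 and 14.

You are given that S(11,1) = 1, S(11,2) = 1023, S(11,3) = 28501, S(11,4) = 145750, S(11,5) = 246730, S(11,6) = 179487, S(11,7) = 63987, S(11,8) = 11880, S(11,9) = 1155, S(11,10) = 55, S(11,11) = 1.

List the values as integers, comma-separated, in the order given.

27644437, 190899322

i=12: T(12,1)=0+1·1=1 | T(12,2)=1+2·1023=2047 | T(12,3)=1023+3·28501=86526 | T(12,4)=28501+4·145750=611501 | T(12,5)=145750+5·246730=1379400 | T(12,6)=246730+6·179487=1323652 | T(12,7)=179487+7·63987=627396 | T(12,8)=63987+8·11880=159027 | T(12,9)=11880+9·1155=22275 | T(12,10)=1155+10·55=1705 | T(12,11)=55+11·1=66 | T(12,12)=1+12·0=1
i=13: T(13,1)=0+1·1=1 | T(13,2)=1+2·2047=4095 | T(13,3)=2047+3·86526=261625 | T(13,4)=86526+4·611501=2532530 | T(13,5)=611501+5·1379400=7508501 | T(13,6)=1379400+6·1323652=9321312 | T(13,7)=1323652+7·627396=5715424 | T(13,8)=627396+8·159027=1899612 | T(13,9)=159027+9·22275=359502 | T(13,10)=22275+10·1705=39325 | T(13,11)=1705+11·66=2431 | T(13,12)=66+12·1=78 | T(13,13)=1+13·0=1
i=14: T(14,1)=0+1·1=1 | T(14,2)=1+2·4095=8191 | T(14,3)=4095+3·261625=788970 | T(14,4)=261625+4·2532530=10391745 | T(14,5)=2532530+5·7508501=40075035 | T(14,6)=7508501+6·9321312=63436373 | T(14,7)=9321312+7·5715424=49329280 | T(14,8)=5715424+8·1899612=20912320 | T(14,9)=1899612+9·359502=5135130 | T(14,10)=359502+10·39325=752752 | T(14,11)=39325+11·2431=66066 | T(14,12)=2431+12·78=3367 | T(14,13)=78+13·1=91 | T(14,14)=1+14·0=1
B_13 = ΣS(13,k) = 1+4095+261625+2532530+7508501+9321312+5715424+1899612+359502+39325+2431+78+1 = 27644437
B_14 = ΣS(14,k) = 1+8191+788970+10391745+40075035+63436373+49329280+20912320+5135130+752752+66066+3367+91+1 = 190899322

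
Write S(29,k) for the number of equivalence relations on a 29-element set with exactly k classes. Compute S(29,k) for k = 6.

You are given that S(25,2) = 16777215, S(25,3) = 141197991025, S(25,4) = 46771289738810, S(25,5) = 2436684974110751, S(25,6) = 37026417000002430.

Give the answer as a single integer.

49628317055962639176

i=26: T(26,3)=16777215+3·141197991025=423610750290 | T(26,4)=141197991025+4·46771289738810=187226356946265 | T(26,5)=46771289738810+5·2436684974110751=12230196160292565 | T(26,6)=2436684974110751+6·37026417000002430=224595186974125331
i=27: T(27,4)=423610750290+4·187226356946265=749329038535350 | T(27,5)=187226356946265+5·12230196160292565=61338207158409090 | T(27,6)=12230196160292565+6·224595186974125331=1359801318005044551
i=28: T(28,5)=749329038535350+5·61338207158409090=307440364830580800 | T(28,6)=61338207158409090+6·1359801318005044551=8220146115188676396
i=29: T(29,6)=307440364830580800+6·8220146115188676396=49628317055962639176
Read S(29,6) = 49628317055962639176.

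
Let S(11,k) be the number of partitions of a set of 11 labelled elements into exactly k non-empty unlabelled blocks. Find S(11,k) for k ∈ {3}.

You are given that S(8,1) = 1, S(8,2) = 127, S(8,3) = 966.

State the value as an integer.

28501

@9  (9,1):1·1+0→1, (9,2):127·2+1→255, (9,3):966·3+127→3025
@10  (10,2):255·2+1→511, (10,3):3025·3+255→9330
@11  (11,3):9330·3+511→28501
Read S(11,3) = 28501.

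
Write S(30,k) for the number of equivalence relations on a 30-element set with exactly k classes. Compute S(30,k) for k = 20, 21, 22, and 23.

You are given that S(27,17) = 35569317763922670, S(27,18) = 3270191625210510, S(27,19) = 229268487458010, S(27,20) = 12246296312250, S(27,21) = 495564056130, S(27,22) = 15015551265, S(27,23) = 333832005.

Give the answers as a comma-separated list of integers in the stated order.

r28: T_28,18=18×3270191625210510+35569317763922670=94432767017711850; T_28,19=19×229268487458010+3270191625210510=7626292886912700; T_28,20=20×12246296312250+229268487458010=474194413703010; T_28,21=21×495564056130+12246296312250=22653141490980; T_28,22=22×15015551265+495564056130=825906183960; T_28,23=23×333832005+15015551265=22693687380
r29: T_29,19=19×7626292886912700+94432767017711850=239332331869053150; T_29,20=20×474194413703010+7626292886912700=17110181160972900; T_29,21=21×22653141490980+474194413703010=949910385013590; T_29,22=22×825906183960+22653141490980=40823077538100; T_29,23=23×22693687380+825906183960=1347860993700
r30: T_30,20=20×17110181160972900+239332331869053150=581535955088511150; T_30,21=21×949910385013590+17110181160972900=37058299246258290; T_30,22=22×40823077538100+949910385013590=1848018090851790; T_30,23=23×1347860993700+40823077538100=71823880393200
Read S(30,20) = 581535955088511150, S(30,21) = 37058299246258290, S(30,22) = 1848018090851790, S(30,23) = 71823880393200.

581535955088511150, 37058299246258290, 1848018090851790, 71823880393200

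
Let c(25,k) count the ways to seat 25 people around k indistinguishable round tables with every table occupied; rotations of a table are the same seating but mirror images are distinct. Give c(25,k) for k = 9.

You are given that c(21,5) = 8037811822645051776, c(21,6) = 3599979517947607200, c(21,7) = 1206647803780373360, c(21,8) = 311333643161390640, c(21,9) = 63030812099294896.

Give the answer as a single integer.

34218695959407148992880

r22: T_22,6=21×3599979517947607200+8037811822645051776=83637381699544802976; T_22,7=21×1206647803780373360+3599979517947607200=28939583397335447760; T_22,8=21×311333643161390640+1206647803780373360=7744654310169576800; T_22,9=21×63030812099294896+311333643161390640=1634980697246583456
r23: T_23,7=22×28939583397335447760+83637381699544802976=720308216440924653696; T_23,8=22×7744654310169576800+28939583397335447760=199321978221066137360; T_23,9=22×1634980697246583456+7744654310169576800=43714229649594412832
r24: T_24,8=23×199321978221066137360+720308216440924653696=5304713715525445812976; T_24,9=23×43714229649594412832+199321978221066137360=1204749260161737632496
r25: T_25,9=24×1204749260161737632496+5304713715525445812976=34218695959407148992880
Read c(25,9) = 34218695959407148992880.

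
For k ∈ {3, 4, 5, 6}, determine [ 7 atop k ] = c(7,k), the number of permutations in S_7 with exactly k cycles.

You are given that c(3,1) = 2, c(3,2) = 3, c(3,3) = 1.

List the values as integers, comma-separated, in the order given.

[4] T[4,1]:3*2+0=6 · T[4,2]:3*3+2=11 · T[4,3]:3*1+3=6 · T[4,4]:3*0+1=1
[5] T[5,1]:4*6+0=24 · T[5,2]:4*11+6=50 · T[5,3]:4*6+11=35 · T[5,4]:4*1+6=10 · T[5,5]:4*0+1=1
[6] T[6,2]:5*50+24=274 · T[6,3]:5*35+50=225 · T[6,4]:5*10+35=85 · T[6,5]:5*1+10=15 · T[6,6]:5*0+1=1
[7] T[7,3]:6*225+274=1624 · T[7,4]:6*85+225=735 · T[7,5]:6*15+85=175 · T[7,6]:6*1+15=21
Read c(7,3) = 1624, c(7,4) = 735, c(7,5) = 175, c(7,6) = 21.

1624, 735, 175, 21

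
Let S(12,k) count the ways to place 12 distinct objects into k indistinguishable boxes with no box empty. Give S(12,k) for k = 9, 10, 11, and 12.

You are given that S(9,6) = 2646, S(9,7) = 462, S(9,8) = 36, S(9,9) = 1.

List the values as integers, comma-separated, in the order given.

22275, 1705, 66, 1

r10: T_10,7=7×462+2646=5880; T_10,8=8×36+462=750; T_10,9=9×1+36=45; T_10,10=10×0+1=1
r11: T_11,8=8×750+5880=11880; T_11,9=9×45+750=1155; T_11,10=10×1+45=55; T_11,11=11×0+1=1
r12: T_12,9=9×1155+11880=22275; T_12,10=10×55+1155=1705; T_12,11=11×1+55=66; T_12,12=12×0+1=1
Read S(12,9) = 22275, S(12,10) = 1705, S(12,11) = 66, S(12,12) = 1.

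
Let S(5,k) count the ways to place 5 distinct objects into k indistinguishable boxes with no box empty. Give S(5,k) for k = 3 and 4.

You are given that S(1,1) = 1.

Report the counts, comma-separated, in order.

25, 10

@2  (2,1):1·1+0→1, (2,2):0·2+1→1
@3  (3,1):1·1+0→1, (3,2):1·2+1→3, (3,3):0·3+1→1
@4  (4,2):3·2+1→7, (4,3):1·3+3→6, (4,4):0·4+1→1
@5  (5,3):6·3+7→25, (5,4):1·4+6→10
Read S(5,3) = 25, S(5,4) = 10.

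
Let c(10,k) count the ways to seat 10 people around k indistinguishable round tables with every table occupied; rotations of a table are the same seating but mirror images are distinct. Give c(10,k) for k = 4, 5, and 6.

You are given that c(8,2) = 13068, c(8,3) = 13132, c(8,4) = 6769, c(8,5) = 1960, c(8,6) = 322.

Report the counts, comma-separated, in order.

@9  (9,3):13132·8+13068→118124, (9,4):6769·8+13132→67284, (9,5):1960·8+6769→22449, (9,6):322·8+1960→4536
@10  (10,4):67284·9+118124→723680, (10,5):22449·9+67284→269325, (10,6):4536·9+22449→63273
Read c(10,4) = 723680, c(10,5) = 269325, c(10,6) = 63273.

723680, 269325, 63273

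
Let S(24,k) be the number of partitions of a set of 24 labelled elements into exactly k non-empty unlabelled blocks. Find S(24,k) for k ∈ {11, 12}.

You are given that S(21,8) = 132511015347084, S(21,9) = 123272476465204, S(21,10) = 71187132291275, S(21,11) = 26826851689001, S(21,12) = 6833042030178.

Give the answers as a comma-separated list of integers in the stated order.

@22  (22,9):123272476465204·9+132511015347084→1241963303533920, (22,10):71187132291275·10+123272476465204→835143799377954, (22,11):26826851689001·11+71187132291275→366282500870286, (22,12):6833042030178·12+26826851689001→108823356051137
@23  (23,10):835143799377954·10+1241963303533920→9593401297313460, (23,11):366282500870286·11+835143799377954→4864251308951100, (23,12):108823356051137·12+366282500870286→1672162773483930
@24  (24,11):4864251308951100·11+9593401297313460→63100165695775560, (24,12):1672162773483930·12+4864251308951100→24930204590758260
Read S(24,11) = 63100165695775560, S(24,12) = 24930204590758260.

63100165695775560, 24930204590758260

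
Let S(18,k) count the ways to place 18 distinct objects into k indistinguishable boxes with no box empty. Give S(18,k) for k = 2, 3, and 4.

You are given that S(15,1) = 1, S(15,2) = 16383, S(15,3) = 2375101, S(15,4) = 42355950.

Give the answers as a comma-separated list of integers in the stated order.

[16] T[16,1]:1*1+0=1 · T[16,2]:2*16383+1=32767 · T[16,3]:3*2375101+16383=7141686 · T[16,4]:4*42355950+2375101=171798901
[17] T[17,1]:1*1+0=1 · T[17,2]:2*32767+1=65535 · T[17,3]:3*7141686+32767=21457825 · T[17,4]:4*171798901+7141686=694337290
[18] T[18,2]:2*65535+1=131071 · T[18,3]:3*21457825+65535=64439010 · T[18,4]:4*694337290+21457825=2798806985
Read S(18,2) = 131071, S(18,3) = 64439010, S(18,4) = 2798806985.

131071, 64439010, 2798806985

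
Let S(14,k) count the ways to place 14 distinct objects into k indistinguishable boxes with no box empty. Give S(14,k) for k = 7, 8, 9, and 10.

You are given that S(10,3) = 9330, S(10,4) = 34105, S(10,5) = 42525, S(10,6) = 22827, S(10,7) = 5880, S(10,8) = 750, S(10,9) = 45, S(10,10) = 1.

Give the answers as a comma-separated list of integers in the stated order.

49329280, 20912320, 5135130, 752752

@11  (11,4):34105·4+9330→145750, (11,5):42525·5+34105→246730, (11,6):22827·6+42525→179487, (11,7):5880·7+22827→63987, (11,8):750·8+5880→11880, (11,9):45·9+750→1155, (11,10):1·10+45→55
@12  (12,5):246730·5+145750→1379400, (12,6):179487·6+246730→1323652, (12,7):63987·7+179487→627396, (12,8):11880·8+63987→159027, (12,9):1155·9+11880→22275, (12,10):55·10+1155→1705
@13  (13,6):1323652·6+1379400→9321312, (13,7):627396·7+1323652→5715424, (13,8):159027·8+627396→1899612, (13,9):22275·9+159027→359502, (13,10):1705·10+22275→39325
@14  (14,7):5715424·7+9321312→49329280, (14,8):1899612·8+5715424→20912320, (14,9):359502·9+1899612→5135130, (14,10):39325·10+359502→752752
Read S(14,7) = 49329280, S(14,8) = 20912320, S(14,9) = 5135130, S(14,10) = 752752.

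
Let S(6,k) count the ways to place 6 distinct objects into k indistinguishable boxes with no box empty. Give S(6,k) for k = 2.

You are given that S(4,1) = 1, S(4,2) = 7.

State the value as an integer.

[5] T[5,1]:1*1+0=1 · T[5,2]:2*7+1=15
[6] T[6,2]:2*15+1=31
Read S(6,2) = 31.

31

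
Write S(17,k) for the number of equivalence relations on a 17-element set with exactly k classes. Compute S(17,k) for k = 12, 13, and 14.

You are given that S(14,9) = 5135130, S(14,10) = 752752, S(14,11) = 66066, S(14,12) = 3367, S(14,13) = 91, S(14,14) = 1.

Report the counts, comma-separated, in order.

62022324, 4910178, 249900

r15: T_15,10=10×752752+5135130=12662650; T_15,11=11×66066+752752=1479478; T_15,12=12×3367+66066=106470; T_15,13=13×91+3367=4550; T_15,14=14×1+91=105
r16: T_16,11=11×1479478+12662650=28936908; T_16,12=12×106470+1479478=2757118; T_16,13=13×4550+106470=165620; T_16,14=14×105+4550=6020
r17: T_17,12=12×2757118+28936908=62022324; T_17,13=13×165620+2757118=4910178; T_17,14=14×6020+165620=249900
Read S(17,12) = 62022324, S(17,13) = 4910178, S(17,14) = 249900.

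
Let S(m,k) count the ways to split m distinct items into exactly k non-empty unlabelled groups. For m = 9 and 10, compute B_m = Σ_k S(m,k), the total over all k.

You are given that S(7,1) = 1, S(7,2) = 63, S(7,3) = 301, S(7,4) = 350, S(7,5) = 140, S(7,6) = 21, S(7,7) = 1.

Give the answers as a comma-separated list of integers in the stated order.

21147, 115975

r8: T_8,1=1×1+0=1; T_8,2=2×63+1=127; T_8,3=3×301+63=966; T_8,4=4×350+301=1701; T_8,5=5×140+350=1050; T_8,6=6×21+140=266; T_8,7=7×1+21=28; T_8,8=8×0+1=1
r9: T_9,1=1×1+0=1; T_9,2=2×127+1=255; T_9,3=3×966+127=3025; T_9,4=4×1701+966=7770; T_9,5=5×1050+1701=6951; T_9,6=6×266+1050=2646; T_9,7=7×28+266=462; T_9,8=8×1+28=36; T_9,9=9×0+1=1
r10: T_10,1=1×1+0=1; T_10,2=2×255+1=511; T_10,3=3×3025+255=9330; T_10,4=4×7770+3025=34105; T_10,5=5×6951+7770=42525; T_10,6=6×2646+6951=22827; T_10,7=7×462+2646=5880; T_10,8=8×36+462=750; T_10,9=9×1+36=45; T_10,10=10×0+1=1
B_9 = ΣS(9,k) = 1+255+3025+7770+6951+2646+462+36+1 = 21147
B_10 = ΣS(10,k) = 1+511+9330+34105+42525+22827+5880+750+45+1 = 115975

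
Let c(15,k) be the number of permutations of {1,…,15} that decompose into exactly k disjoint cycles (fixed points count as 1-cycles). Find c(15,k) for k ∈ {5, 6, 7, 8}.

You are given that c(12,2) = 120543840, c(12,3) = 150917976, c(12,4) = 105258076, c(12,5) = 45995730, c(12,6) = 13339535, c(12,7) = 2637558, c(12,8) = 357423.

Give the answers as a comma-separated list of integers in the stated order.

[13] T[13,3]:12*150917976+120543840=1931559552 · T[13,4]:12*105258076+150917976=1414014888 · T[13,5]:12*45995730+105258076=657206836 · T[13,6]:12*13339535+45995730=206070150 · T[13,7]:12*2637558+13339535=44990231 · T[13,8]:12*357423+2637558=6926634
[14] T[14,4]:13*1414014888+1931559552=20313753096 · T[14,5]:13*657206836+1414014888=9957703756 · T[14,6]:13*206070150+657206836=3336118786 · T[14,7]:13*44990231+206070150=790943153 · T[14,8]:13*6926634+44990231=135036473
[15] T[15,5]:14*9957703756+20313753096=159721605680 · T[15,6]:14*3336118786+9957703756=56663366760 · T[15,7]:14*790943153+3336118786=14409322928 · T[15,8]:14*135036473+790943153=2681453775
Read c(15,5) = 159721605680, c(15,6) = 56663366760, c(15,7) = 14409322928, c(15,8) = 2681453775.

159721605680, 56663366760, 14409322928, 2681453775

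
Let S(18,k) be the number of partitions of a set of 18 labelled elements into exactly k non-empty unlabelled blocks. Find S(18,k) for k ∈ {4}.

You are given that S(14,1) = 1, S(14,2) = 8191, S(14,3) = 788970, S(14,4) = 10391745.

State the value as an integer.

2798806985

row 15: T[15][1]=1·1+0=1  T[15][2]=2·8191+1=16383  T[15][3]=3·788970+8191=2375101  T[15][4]=4·10391745+788970=42355950
row 16: T[16][2]=2·16383+1=32767  T[16][3]=3·2375101+16383=7141686  T[16][4]=4·42355950+2375101=171798901
row 17: T[17][3]=3·7141686+32767=21457825  T[17][4]=4·171798901+7141686=694337290
row 18: T[18][4]=4·694337290+21457825=2798806985
Read S(18,4) = 2798806985.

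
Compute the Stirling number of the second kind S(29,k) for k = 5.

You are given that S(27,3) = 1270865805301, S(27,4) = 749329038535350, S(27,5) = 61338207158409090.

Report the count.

[28] T[28,4]:4*749329038535350+1270865805301=2998587019946701 · T[28,5]:5*61338207158409090+749329038535350=307440364830580800
[29] T[29,5]:5*307440364830580800+2998587019946701=1540200411172850701
Read S(29,5) = 1540200411172850701.

1540200411172850701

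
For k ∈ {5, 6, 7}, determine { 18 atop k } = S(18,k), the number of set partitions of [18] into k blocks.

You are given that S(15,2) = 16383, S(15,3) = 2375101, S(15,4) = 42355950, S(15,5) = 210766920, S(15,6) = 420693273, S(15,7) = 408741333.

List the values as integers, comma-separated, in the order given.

28958095545, 110687251039, 197462483400

r16: T_16,3=3×2375101+16383=7141686; T_16,4=4×42355950+2375101=171798901; T_16,5=5×210766920+42355950=1096190550; T_16,6=6×420693273+210766920=2734926558; T_16,7=7×408741333+420693273=3281882604
r17: T_17,4=4×171798901+7141686=694337290; T_17,5=5×1096190550+171798901=5652751651; T_17,6=6×2734926558+1096190550=17505749898; T_17,7=7×3281882604+2734926558=25708104786
r18: T_18,5=5×5652751651+694337290=28958095545; T_18,6=6×17505749898+5652751651=110687251039; T_18,7=7×25708104786+17505749898=197462483400
Read S(18,5) = 28958095545, S(18,6) = 110687251039, S(18,7) = 197462483400.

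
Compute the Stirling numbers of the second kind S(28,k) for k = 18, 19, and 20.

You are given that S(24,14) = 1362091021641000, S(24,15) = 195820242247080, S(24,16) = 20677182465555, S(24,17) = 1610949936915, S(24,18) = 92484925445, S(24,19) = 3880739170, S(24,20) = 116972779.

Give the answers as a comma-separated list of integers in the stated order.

94432767017711850, 7626292886912700, 474194413703010

r25: T_25,15=15×195820242247080+1362091021641000=4299394655347200; T_25,16=16×20677182465555+195820242247080=526655161695960; T_25,17=17×1610949936915+20677182465555=48063331393110; T_25,18=18×92484925445+1610949936915=3275678594925; T_25,19=19×3880739170+92484925445=166218969675; T_25,20=20×116972779+3880739170=6220194750
r26: T_26,16=16×526655161695960+4299394655347200=12725877242482560; T_26,17=17×48063331393110+526655161695960=1343731795378830; T_26,18=18×3275678594925+48063331393110=107025546101760; T_26,19=19×166218969675+3275678594925=6433839018750; T_26,20=20×6220194750+166218969675=290622864675
r27: T_27,17=17×1343731795378830+12725877242482560=35569317763922670; T_27,18=18×107025546101760+1343731795378830=3270191625210510; T_27,19=19×6433839018750+107025546101760=229268487458010; T_27,20=20×290622864675+6433839018750=12246296312250
r28: T_28,18=18×3270191625210510+35569317763922670=94432767017711850; T_28,19=19×229268487458010+3270191625210510=7626292886912700; T_28,20=20×12246296312250+229268487458010=474194413703010
Read S(28,18) = 94432767017711850, S(28,19) = 7626292886912700, S(28,20) = 474194413703010.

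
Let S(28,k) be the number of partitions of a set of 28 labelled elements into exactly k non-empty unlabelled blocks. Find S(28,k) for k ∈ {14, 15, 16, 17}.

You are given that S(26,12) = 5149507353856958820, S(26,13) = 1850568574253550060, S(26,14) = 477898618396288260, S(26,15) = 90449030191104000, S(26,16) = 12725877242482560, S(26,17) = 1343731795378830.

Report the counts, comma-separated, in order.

148782988064375309400, 36060660300744309600, 6539643128396047620, 898741468057510350

[27] T[27,13]:13*1850568574253550060+5149507353856958820=29206898819153109600 · T[27,14]:14*477898618396288260+1850568574253550060=8541149231801585700 · T[27,15]:15*90449030191104000+477898618396288260=1834634071262848260 · T[27,16]:16*12725877242482560+90449030191104000=294063066070824960 · T[27,17]:17*1343731795378830+12725877242482560=35569317763922670
[28] T[28,14]:14*8541149231801585700+29206898819153109600=148782988064375309400 · T[28,15]:15*1834634071262848260+8541149231801585700=36060660300744309600 · T[28,16]:16*294063066070824960+1834634071262848260=6539643128396047620 · T[28,17]:17*35569317763922670+294063066070824960=898741468057510350
Read S(28,14) = 148782988064375309400, S(28,15) = 36060660300744309600, S(28,16) = 6539643128396047620, S(28,17) = 898741468057510350.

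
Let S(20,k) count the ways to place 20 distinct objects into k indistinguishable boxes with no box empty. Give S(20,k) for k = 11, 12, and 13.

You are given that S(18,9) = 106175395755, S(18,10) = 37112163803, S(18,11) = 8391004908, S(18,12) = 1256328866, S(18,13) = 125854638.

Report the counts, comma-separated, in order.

i=19: T(19,10)=106175395755+10·37112163803=477297033785 | T(19,11)=37112163803+11·8391004908=129413217791 | T(19,12)=8391004908+12·1256328866=23466951300 | T(19,13)=1256328866+13·125854638=2892439160
i=20: T(20,11)=477297033785+11·129413217791=1900842429486 | T(20,12)=129413217791+12·23466951300=411016633391 | T(20,13)=23466951300+13·2892439160=61068660380
Read S(20,11) = 1900842429486, S(20,12) = 411016633391, S(20,13) = 61068660380.

1900842429486, 411016633391, 61068660380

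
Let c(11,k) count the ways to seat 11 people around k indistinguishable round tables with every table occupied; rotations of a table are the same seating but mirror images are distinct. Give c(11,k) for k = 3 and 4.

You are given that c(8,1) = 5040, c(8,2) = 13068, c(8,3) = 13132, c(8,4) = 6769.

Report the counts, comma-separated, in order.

12753576, 8409500

[9] T[9,1]:8*5040+0=40320 · T[9,2]:8*13068+5040=109584 · T[9,3]:8*13132+13068=118124 · T[9,4]:8*6769+13132=67284
[10] T[10,2]:9*109584+40320=1026576 · T[10,3]:9*118124+109584=1172700 · T[10,4]:9*67284+118124=723680
[11] T[11,3]:10*1172700+1026576=12753576 · T[11,4]:10*723680+1172700=8409500
Read c(11,3) = 12753576, c(11,4) = 8409500.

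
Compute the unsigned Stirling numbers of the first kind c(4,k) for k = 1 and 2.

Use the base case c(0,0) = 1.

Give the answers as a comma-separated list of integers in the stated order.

[1] T[1,1]:0*0+1=1
[2] T[2,1]:1*1+0=1 · T[2,2]:1*0+1=1
[3] T[3,1]:2*1+0=2 · T[3,2]:2*1+1=3
[4] T[4,1]:3*2+0=6 · T[4,2]:3*3+2=11
Read c(4,1) = 6, c(4,2) = 11.

6, 11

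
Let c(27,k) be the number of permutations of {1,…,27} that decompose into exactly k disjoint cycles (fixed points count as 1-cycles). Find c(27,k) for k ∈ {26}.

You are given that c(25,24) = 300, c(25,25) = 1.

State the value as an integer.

351

r26: T_26,25=25×1+300=325; T_26,26=25×0+1=1
r27: T_27,26=26×1+325=351
Read c(27,26) = 351.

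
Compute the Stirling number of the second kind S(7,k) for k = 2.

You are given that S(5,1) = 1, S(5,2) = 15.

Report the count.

i=6: T(6,1)=0+1·1=1 | T(6,2)=1+2·15=31
i=7: T(7,2)=1+2·31=63
Read S(7,2) = 63.

63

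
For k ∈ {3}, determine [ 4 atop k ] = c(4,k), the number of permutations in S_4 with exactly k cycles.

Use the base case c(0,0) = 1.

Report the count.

row 1: T[1][1]=0·0+1=1
row 2: T[2][1]=1·1+0=1  T[2][2]=1·0+1=1
row 3: T[3][2]=2·1+1=3  T[3][3]=2·0+1=1
row 4: T[4][3]=3·1+3=6
Read c(4,3) = 6.

6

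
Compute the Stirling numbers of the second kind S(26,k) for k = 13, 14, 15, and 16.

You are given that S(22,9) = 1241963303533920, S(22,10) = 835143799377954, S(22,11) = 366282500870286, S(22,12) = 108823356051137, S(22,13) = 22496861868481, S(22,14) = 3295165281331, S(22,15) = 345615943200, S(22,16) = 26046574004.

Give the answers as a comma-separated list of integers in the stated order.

r23: T_23,10=10×835143799377954+1241963303533920=9593401297313460; T_23,11=11×366282500870286+835143799377954=4864251308951100; T_23,12=12×108823356051137+366282500870286=1672162773483930; T_23,13=13×22496861868481+108823356051137=401282560341390; T_23,14=14×3295165281331+22496861868481=68629175807115; T_23,15=15×345615943200+3295165281331=8479404429331; T_23,16=16×26046574004+345615943200=762361127264
r24: T_24,11=11×4864251308951100+9593401297313460=63100165695775560; T_24,12=12×1672162773483930+4864251308951100=24930204590758260; T_24,13=13×401282560341390+1672162773483930=6888836057922000; T_24,14=14×68629175807115+401282560341390=1362091021641000; T_24,15=15×8479404429331+68629175807115=195820242247080; T_24,16=16×762361127264+8479404429331=20677182465555
r25: T_25,12=12×24930204590758260+63100165695775560=362262620784874680; T_25,13=13×6888836057922000+24930204590758260=114485073343744260; T_25,14=14×1362091021641000+6888836057922000=25958110360896000; T_25,15=15×195820242247080+1362091021641000=4299394655347200; T_25,16=16×20677182465555+195820242247080=526655161695960
r26: T_26,13=13×114485073343744260+362262620784874680=1850568574253550060; T_26,14=14×25958110360896000+114485073343744260=477898618396288260; T_26,15=15×4299394655347200+25958110360896000=90449030191104000; T_26,16=16×526655161695960+4299394655347200=12725877242482560
Read S(26,13) = 1850568574253550060, S(26,14) = 477898618396288260, S(26,15) = 90449030191104000, S(26,16) = 12725877242482560.

1850568574253550060, 477898618396288260, 90449030191104000, 12725877242482560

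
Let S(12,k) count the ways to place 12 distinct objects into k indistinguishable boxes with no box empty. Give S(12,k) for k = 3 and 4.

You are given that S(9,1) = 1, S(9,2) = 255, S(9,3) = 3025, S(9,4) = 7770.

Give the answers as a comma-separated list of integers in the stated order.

row 10: T[10][1]=1·1+0=1  T[10][2]=2·255+1=511  T[10][3]=3·3025+255=9330  T[10][4]=4·7770+3025=34105
row 11: T[11][2]=2·511+1=1023  T[11][3]=3·9330+511=28501  T[11][4]=4·34105+9330=145750
row 12: T[12][3]=3·28501+1023=86526  T[12][4]=4·145750+28501=611501
Read S(12,3) = 86526, S(12,4) = 611501.

86526, 611501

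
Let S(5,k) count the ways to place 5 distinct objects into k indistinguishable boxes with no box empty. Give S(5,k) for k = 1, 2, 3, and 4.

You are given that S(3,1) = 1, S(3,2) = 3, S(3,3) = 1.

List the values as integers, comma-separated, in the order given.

1, 15, 25, 10

row 4: T[4][1]=1·1+0=1  T[4][2]=2·3+1=7  T[4][3]=3·1+3=6  T[4][4]=4·0+1=1
row 5: T[5][1]=1·1+0=1  T[5][2]=2·7+1=15  T[5][3]=3·6+7=25  T[5][4]=4·1+6=10
Read S(5,1) = 1, S(5,2) = 15, S(5,3) = 25, S(5,4) = 10.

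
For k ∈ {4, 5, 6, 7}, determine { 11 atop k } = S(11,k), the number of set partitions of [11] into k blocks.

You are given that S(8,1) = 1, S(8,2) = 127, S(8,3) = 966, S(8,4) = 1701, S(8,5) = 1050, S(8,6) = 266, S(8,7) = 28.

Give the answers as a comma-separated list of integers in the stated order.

@9  (9,2):127·2+1→255, (9,3):966·3+127→3025, (9,4):1701·4+966→7770, (9,5):1050·5+1701→6951, (9,6):266·6+1050→2646, (9,7):28·7+266→462
@10  (10,3):3025·3+255→9330, (10,4):7770·4+3025→34105, (10,5):6951·5+7770→42525, (10,6):2646·6+6951→22827, (10,7):462·7+2646→5880
@11  (11,4):34105·4+9330→145750, (11,5):42525·5+34105→246730, (11,6):22827·6+42525→179487, (11,7):5880·7+22827→63987
Read S(11,4) = 145750, S(11,5) = 246730, S(11,6) = 179487, S(11,7) = 63987.

145750, 246730, 179487, 63987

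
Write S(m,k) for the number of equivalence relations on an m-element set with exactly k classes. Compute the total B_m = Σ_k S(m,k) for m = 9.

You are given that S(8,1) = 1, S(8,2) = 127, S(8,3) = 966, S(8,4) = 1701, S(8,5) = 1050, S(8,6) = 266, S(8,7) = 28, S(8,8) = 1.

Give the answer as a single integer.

21147

@9  (9,1):1·1+0→1, (9,2):127·2+1→255, (9,3):966·3+127→3025, (9,4):1701·4+966→7770, (9,5):1050·5+1701→6951, (9,6):266·6+1050→2646, (9,7):28·7+266→462, (9,8):1·8+28→36, (9,9):0·9+1→1
B_9 = ΣS(9,k) = 1+255+3025+7770+6951+2646+462+36+1 = 21147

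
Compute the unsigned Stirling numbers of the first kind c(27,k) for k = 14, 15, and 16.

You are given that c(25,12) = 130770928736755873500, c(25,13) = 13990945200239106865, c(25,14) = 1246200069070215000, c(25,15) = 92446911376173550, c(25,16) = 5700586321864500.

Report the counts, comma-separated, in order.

1654339178844590073615, 137637641117332879365, 9666373658466991050

i=26: T(26,13)=130770928736755873500+25·13990945200239106865=480544558742733545125 | T(26,14)=13990945200239106865+25·1246200069070215000=45145946926994481865 | T(26,15)=1246200069070215000+25·92446911376173550=3557372853474553750 | T(26,16)=92446911376173550+25·5700586321864500=234961569422786050
i=27: T(27,14)=480544558742733545125+26·45145946926994481865=1654339178844590073615 | T(27,15)=45145946926994481865+26·3557372853474553750=137637641117332879365 | T(27,16)=3557372853474553750+26·234961569422786050=9666373658466991050
Read c(27,14) = 1654339178844590073615, c(27,15) = 137637641117332879365, c(27,16) = 9666373658466991050.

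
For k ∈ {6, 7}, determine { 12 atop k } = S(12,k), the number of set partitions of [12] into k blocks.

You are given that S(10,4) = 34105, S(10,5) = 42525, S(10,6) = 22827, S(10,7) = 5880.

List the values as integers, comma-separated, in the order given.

1323652, 627396

[11] T[11,5]:5*42525+34105=246730 · T[11,6]:6*22827+42525=179487 · T[11,7]:7*5880+22827=63987
[12] T[12,6]:6*179487+246730=1323652 · T[12,7]:7*63987+179487=627396
Read S(12,6) = 1323652, S(12,7) = 627396.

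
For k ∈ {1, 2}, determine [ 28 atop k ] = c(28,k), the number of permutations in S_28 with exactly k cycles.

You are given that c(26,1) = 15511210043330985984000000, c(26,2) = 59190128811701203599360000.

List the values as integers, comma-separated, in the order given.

@27  (27,1):15511210043330985984000000·26+0→403291461126605635584000000, (27,2):59190128811701203599360000·26+15511210043330985984000000→1554454559147562279567360000
@28  (28,1):403291461126605635584000000·27+0→10888869450418352160768000000, (28,2):1554454559147562279567360000·27+403291461126605635584000000→42373564558110787183902720000
Read c(28,1) = 10888869450418352160768000000, c(28,2) = 42373564558110787183902720000.

10888869450418352160768000000, 42373564558110787183902720000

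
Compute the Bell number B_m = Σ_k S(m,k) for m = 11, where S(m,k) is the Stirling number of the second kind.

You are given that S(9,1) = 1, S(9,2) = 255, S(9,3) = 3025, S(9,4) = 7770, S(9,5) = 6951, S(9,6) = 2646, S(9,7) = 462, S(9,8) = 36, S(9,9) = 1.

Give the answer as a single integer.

@10  (10,1):1·1+0→1, (10,2):255·2+1→511, (10,3):3025·3+255→9330, (10,4):7770·4+3025→34105, (10,5):6951·5+7770→42525, (10,6):2646·6+6951→22827, (10,7):462·7+2646→5880, (10,8):36·8+462→750, (10,9):1·9+36→45, (10,10):0·10+1→1
@11  (11,1):1·1+0→1, (11,2):511·2+1→1023, (11,3):9330·3+511→28501, (11,4):34105·4+9330→145750, (11,5):42525·5+34105→246730, (11,6):22827·6+42525→179487, (11,7):5880·7+22827→63987, (11,8):750·8+5880→11880, (11,9):45·9+750→1155, (11,10):1·10+45→55, (11,11):0·11+1→1
B_11 = ΣS(11,k) = 1+1023+28501+145750+246730+179487+63987+11880+1155+55+1 = 678570

678570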